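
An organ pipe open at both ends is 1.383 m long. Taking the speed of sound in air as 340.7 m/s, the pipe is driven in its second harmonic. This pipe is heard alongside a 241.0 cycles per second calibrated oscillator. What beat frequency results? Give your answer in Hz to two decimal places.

5.35 Hz

Open pipe: f_n = n·v/(2L) = 2·340.7/(2·1.383) = 246.3485 Hz.
f_beat = |246.3485 − 241.0| = 5.35 Hz.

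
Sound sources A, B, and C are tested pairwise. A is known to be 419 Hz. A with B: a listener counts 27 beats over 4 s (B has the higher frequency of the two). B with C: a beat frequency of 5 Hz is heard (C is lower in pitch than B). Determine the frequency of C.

420.75 Hz

A–B: Beat frequency = 27/4 = 6.75 Hz.
B is above A, so f_B = 419 + 6.75 = 425.75 Hz.
C is below B, so f_C = 425.75 − 5 = 420.75 Hz.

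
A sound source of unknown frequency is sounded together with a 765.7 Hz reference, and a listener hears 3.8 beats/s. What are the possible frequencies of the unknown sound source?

|f − 765.7| = 3.8, so f = 765.7 ± 3.8.

761.9 Hz or 769.5 Hz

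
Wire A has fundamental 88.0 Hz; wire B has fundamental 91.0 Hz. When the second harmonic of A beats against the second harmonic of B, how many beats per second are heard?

6.0 Hz

Second harmonic of the first: 2·88.0 = 176.0 Hz.
Second harmonic of the second: 2·91.0 = 182.0 Hz.
f_beat = |176.0 − 182.0| = 6.0 Hz.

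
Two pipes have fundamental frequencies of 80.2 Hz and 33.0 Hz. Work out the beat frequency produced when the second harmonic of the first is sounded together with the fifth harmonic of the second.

Second harmonic of the first: 2·80.2 = 160.4 Hz.
Fifth harmonic of the second: 5·33.0 = 165.0 Hz.
f_beat = |160.4 − 165.0| = 4.6 Hz.

4.6 Hz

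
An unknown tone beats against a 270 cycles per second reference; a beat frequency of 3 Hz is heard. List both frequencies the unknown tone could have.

267 Hz or 273 Hz

|f − 270| = 3, so f = 270 ± 3.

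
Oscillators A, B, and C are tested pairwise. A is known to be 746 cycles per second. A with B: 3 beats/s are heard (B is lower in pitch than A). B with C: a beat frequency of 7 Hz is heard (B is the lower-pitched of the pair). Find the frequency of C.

750 Hz

B is below A, so f_B = 746 − 3 = 743 Hz.
C is above B, so f_C = 743 + 7 = 750 Hz.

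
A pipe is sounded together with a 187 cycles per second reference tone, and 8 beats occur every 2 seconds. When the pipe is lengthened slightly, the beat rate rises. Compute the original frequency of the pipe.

183 Hz

Beat frequency = 8/2 = 4 Hz.
|f − 187| = 4, so the pipe was at either 183 Hz or 191 Hz.
A longer pipe has a lower fundamental; the adjustment lowers the pipe's frequency.
The beat rate rose, so the adjustment moved the pipe further from 187 Hz — it was already below the reference.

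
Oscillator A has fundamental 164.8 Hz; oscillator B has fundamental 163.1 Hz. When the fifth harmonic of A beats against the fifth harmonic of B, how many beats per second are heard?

Fifth harmonic of the first: 5·164.8 = 824.0 Hz.
Fifth harmonic of the second: 5·163.1 = 815.5 Hz.
f_beat = |824.0 − 815.5| = 8.5 Hz.

8.5 Hz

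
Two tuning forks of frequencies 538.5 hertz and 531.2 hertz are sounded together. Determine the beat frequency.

f_beat = |f₁ − f₂|.
|538.5 − 531.2| = 7.3 Hz.

7.3 Hz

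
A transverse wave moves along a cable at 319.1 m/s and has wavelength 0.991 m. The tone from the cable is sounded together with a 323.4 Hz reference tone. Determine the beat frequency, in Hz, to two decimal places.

1.40 Hz

Source frequency f = v/λ = 319.1/0.991 = 321.9980 Hz.
f_beat = |321.9980 − 323.4| = 1.40 Hz.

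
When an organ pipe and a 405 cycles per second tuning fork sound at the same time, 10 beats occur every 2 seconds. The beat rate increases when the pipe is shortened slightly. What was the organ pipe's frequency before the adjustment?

410 Hz

Beat frequency = 10/2 = 5 Hz.
|f − 405| = 5, so the organ pipe was at either 400 Hz or 410 Hz.
A shorter pipe has a higher fundamental; the adjustment raises the organ pipe's frequency.
The beat rate rose, so the adjustment moved the organ pipe further from 405 Hz — it was already above the reference.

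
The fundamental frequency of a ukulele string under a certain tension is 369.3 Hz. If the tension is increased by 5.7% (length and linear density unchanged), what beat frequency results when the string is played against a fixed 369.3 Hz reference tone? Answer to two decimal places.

For a string, f ∝ √T, so the new frequency is 369.3·√1.057 = 379.6792 Hz.
f_beat = |379.6792 − 369.3| = 10.38 Hz.

10.38 Hz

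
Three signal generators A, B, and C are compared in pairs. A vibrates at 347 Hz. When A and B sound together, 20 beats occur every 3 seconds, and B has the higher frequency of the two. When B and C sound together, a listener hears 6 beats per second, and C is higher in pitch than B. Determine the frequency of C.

A–B: Beat frequency = 20/3 = 6.6667 Hz.
B is above A, so f_B = 347 + 6.6667 = 353.6667 Hz.
C is above B, so f_C = 353.6667 + 6 = 359.6667 Hz.

359.6667 Hz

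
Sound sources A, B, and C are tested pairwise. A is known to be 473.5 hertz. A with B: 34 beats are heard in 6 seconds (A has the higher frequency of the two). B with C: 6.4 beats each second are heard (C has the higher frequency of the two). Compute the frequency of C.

A–B: Beat frequency = 34/6 = 5.6667 Hz.
B is below A, so f_B = 473.5 − 5.6667 = 467.8333 Hz.
C is above B, so f_C = 467.8333 + 6.4 = 474.2333 Hz.

474.2333 Hz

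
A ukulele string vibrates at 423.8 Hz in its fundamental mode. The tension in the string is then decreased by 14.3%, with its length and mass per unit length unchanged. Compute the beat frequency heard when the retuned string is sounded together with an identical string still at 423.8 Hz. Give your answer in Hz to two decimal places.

For a string, f ∝ √T, so the new frequency is 423.8·√0.857 = 392.3299 Hz.
f_beat = |392.3299 − 423.8| = 31.47 Hz.

31.47 Hz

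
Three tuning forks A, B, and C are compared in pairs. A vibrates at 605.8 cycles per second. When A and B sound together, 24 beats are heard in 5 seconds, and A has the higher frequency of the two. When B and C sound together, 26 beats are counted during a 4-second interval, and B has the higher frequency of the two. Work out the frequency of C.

A–B: Beat frequency = 24/5 = 4.8 Hz.
B is below A, so f_B = 605.8 − 4.8 = 601 Hz.
B–C: Beat frequency = 26/4 = 6.5 Hz.
C is below B, so f_C = 601 − 6.5 = 594.5 Hz.

594.5 Hz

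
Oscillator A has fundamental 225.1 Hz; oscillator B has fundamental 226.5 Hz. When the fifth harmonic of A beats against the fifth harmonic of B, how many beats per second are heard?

Fifth harmonic of the first: 5·225.1 = 1125.5 Hz.
Fifth harmonic of the second: 5·226.5 = 1132.5 Hz.
f_beat = |1125.5 − 1132.5| = 7.0 Hz.

7.0 Hz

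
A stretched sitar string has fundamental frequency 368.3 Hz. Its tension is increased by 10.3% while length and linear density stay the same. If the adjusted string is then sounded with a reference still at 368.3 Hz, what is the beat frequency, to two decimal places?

18.50 Hz

For a string, f ∝ √T, so the new frequency is 368.3·√1.103 = 386.8027 Hz.
f_beat = |386.8027 − 368.3| = 18.50 Hz.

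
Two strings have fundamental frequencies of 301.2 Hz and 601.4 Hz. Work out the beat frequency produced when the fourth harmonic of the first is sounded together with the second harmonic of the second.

2.0 Hz

Fourth harmonic of the first: 4·301.2 = 1204.8 Hz.
Second harmonic of the second: 2·601.4 = 1202.8 Hz.
f_beat = |1204.8 − 1202.8| = 2.0 Hz.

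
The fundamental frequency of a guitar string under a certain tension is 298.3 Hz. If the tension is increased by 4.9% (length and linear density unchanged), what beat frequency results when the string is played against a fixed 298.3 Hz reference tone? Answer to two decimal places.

7.22 Hz

For a string, f ∝ √T, so the new frequency is 298.3·√1.049 = 305.5210 Hz.
f_beat = |305.5210 − 298.3| = 7.22 Hz.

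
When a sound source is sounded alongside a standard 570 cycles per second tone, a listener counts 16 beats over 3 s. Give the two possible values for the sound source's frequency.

Beat frequency = 16/3 = 5.3333 Hz.
|f − 570| = 5.3333, so f = 570 ± 5.3333.

564.6667 Hz or 575.3333 Hz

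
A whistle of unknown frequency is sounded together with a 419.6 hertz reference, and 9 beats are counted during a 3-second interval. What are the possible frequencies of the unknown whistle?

Beat frequency = 9/3 = 3 Hz.
|f − 419.6| = 3, so f = 419.6 ± 3.

416.6 Hz or 422.6 Hz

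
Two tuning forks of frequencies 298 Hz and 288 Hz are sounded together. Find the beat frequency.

The beat frequency equals the magnitude of the frequency difference.
|298 − 288| = 10 Hz.

10 Hz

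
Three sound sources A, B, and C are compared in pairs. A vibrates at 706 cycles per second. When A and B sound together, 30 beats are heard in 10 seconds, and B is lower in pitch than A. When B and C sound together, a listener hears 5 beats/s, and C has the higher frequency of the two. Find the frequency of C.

A–B: Beat frequency = 30/10 = 3 Hz.
B is below A, so f_B = 706 − 3 = 703 Hz.
C is above B, so f_C = 703 + 5 = 708 Hz.

708 Hz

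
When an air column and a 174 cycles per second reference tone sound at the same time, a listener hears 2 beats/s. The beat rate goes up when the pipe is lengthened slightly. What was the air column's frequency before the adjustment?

|f − 174| = 2, so the air column was at either 172 Hz or 176 Hz.
A longer pipe has a lower fundamental; the adjustment lowers the air column's frequency.
The beat rate rose, so the adjustment moved the air column further from 174 Hz — it was already below the reference.

172 Hz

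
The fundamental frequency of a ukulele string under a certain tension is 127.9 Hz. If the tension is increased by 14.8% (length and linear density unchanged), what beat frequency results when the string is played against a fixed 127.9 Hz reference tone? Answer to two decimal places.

For a string, f ∝ √T, so the new frequency is 127.9·√1.148 = 137.0382 Hz.
f_beat = |137.0382 − 127.9| = 9.14 Hz.

9.14 Hz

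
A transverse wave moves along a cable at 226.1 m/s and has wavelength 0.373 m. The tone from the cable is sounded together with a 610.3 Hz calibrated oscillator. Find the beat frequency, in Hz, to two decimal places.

Source frequency f = v/λ = 226.1/0.373 = 606.1662 Hz.
f_beat = |606.1662 − 610.3| = 4.13 Hz.

4.13 Hz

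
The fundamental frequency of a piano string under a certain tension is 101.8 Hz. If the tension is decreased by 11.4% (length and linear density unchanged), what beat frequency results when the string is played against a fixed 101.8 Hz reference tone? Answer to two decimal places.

For a string, f ∝ √T, so the new frequency is 101.8·√0.886 = 95.8219 Hz.
f_beat = |95.8219 − 101.8| = 5.98 Hz.

5.98 Hz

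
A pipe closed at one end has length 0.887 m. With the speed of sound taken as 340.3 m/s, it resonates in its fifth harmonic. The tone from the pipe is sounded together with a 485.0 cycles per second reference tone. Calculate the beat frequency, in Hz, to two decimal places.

5.43 Hz

Closed pipe (odd harmonics): f_n = n·v/(4L) = 5·340.3/(4·0.887) = 479.5660 Hz.
f_beat = |479.5660 − 485.0| = 5.43 Hz.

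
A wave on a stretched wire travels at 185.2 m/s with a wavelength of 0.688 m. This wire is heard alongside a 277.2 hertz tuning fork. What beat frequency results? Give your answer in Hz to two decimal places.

Source frequency f = v/λ = 185.2/0.688 = 269.1860 Hz.
f_beat = |269.1860 − 277.2| = 8.01 Hz.

8.01 Hz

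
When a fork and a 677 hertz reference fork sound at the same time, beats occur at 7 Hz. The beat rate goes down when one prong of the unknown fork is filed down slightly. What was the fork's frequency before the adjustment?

|f − 677| = 7, so the fork was at either 670 Hz or 684 Hz.
Filing a prong removes mass and raises the fork's frequency; the adjustment raises the fork's frequency.
The beat rate fell, so the adjustment moved the fork toward 677 Hz — it must have started below the reference.

670 Hz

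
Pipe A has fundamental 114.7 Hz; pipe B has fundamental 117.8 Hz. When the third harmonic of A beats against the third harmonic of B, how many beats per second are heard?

Third harmonic of the first: 3·114.7 = 344.1 Hz.
Third harmonic of the second: 3·117.8 = 353.4 Hz.
f_beat = |344.1 − 353.4| = 9.3 Hz.

9.3 Hz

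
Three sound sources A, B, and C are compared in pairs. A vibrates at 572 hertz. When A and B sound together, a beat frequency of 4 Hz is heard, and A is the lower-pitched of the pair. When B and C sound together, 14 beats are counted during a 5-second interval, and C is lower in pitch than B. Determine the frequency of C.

573.2 Hz

B is above A, so f_B = 572 + 4 = 576 Hz.
B–C: Beat frequency = 14/5 = 2.8 Hz.
C is below B, so f_C = 576 − 2.8 = 573.2 Hz.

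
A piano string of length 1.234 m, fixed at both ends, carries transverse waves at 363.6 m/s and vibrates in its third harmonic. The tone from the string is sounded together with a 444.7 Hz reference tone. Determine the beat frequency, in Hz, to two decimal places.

For a string fixed at both ends, f_n = n·v/(2L) = 3·363.6/(2·1.234) = 441.9773 Hz.
f_beat = |441.9773 − 444.7| = 2.72 Hz.

2.72 Hz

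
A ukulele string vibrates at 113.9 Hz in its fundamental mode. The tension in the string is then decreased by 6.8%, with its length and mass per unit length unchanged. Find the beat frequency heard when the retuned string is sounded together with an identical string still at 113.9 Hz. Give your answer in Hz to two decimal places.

3.94 Hz

For a string, f ∝ √T, so the new frequency is 113.9·√0.932 = 109.9592 Hz.
f_beat = |109.9592 − 113.9| = 3.94 Hz.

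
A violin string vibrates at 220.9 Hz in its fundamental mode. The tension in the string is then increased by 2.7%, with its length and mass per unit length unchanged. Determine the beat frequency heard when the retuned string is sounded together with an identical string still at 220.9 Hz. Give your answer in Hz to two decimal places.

2.96 Hz

For a string, f ∝ √T, so the new frequency is 220.9·√1.027 = 223.8623 Hz.
f_beat = |223.8623 − 220.9| = 2.96 Hz.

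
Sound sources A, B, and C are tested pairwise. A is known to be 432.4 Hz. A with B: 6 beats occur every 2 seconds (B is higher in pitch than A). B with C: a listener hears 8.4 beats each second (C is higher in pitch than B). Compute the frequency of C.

443.8 Hz

A–B: Beat frequency = 6/2 = 3 Hz.
B is above A, so f_B = 432.4 + 3 = 435.4 Hz.
C is above B, so f_C = 435.4 + 8.4 = 443.8 Hz.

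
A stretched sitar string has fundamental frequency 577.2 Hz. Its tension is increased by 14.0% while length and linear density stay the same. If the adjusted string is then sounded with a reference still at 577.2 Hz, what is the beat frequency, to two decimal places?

39.08 Hz

For a string, f ∝ √T, so the new frequency is 577.2·√1.140 = 616.2810 Hz.
f_beat = |616.2810 − 577.2| = 39.08 Hz.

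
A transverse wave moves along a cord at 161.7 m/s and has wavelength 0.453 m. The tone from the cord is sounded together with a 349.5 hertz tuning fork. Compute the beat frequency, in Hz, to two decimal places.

7.45 Hz

Source frequency f = v/λ = 161.7/0.453 = 356.9536 Hz.
f_beat = |356.9536 − 349.5| = 7.45 Hz.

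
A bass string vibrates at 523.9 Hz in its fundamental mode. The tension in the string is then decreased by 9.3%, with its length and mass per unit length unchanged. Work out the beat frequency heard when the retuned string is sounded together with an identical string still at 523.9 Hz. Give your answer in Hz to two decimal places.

24.96 Hz

For a string, f ∝ √T, so the new frequency is 523.9·√0.907 = 498.9443 Hz.
f_beat = |498.9443 − 523.9| = 24.96 Hz.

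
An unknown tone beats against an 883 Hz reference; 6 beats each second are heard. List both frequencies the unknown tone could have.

877 Hz or 889 Hz

|f − 883| = 6, so f = 883 ± 6.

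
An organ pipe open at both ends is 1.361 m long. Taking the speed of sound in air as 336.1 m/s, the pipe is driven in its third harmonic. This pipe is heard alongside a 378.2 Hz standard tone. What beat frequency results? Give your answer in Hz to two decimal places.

Open pipe: f_n = n·v/(2L) = 3·336.1/(2·1.361) = 370.4262 Hz.
f_beat = |370.4262 − 378.2| = 7.77 Hz.

7.77 Hz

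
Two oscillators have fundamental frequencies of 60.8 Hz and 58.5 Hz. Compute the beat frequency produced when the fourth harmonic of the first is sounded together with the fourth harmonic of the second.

9.2 Hz

Fourth harmonic of the first: 4·60.8 = 243.2 Hz.
Fourth harmonic of the second: 4·58.5 = 234.0 Hz.
f_beat = |243.2 − 234.0| = 9.2 Hz.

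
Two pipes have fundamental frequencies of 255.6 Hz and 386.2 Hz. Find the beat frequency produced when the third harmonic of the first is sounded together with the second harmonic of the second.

5.6 Hz

Third harmonic of the first: 3·255.6 = 766.8 Hz.
Second harmonic of the second: 2·386.2 = 772.4 Hz.
f_beat = |766.8 − 772.4| = 5.6 Hz.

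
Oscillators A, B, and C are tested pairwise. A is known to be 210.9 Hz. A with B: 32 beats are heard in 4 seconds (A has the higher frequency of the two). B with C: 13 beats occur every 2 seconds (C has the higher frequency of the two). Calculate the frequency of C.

209.4 Hz

A–B: Beat frequency = 32/4 = 8 Hz.
B is below A, so f_B = 210.9 − 8 = 202.9 Hz.
B–C: Beat frequency = 13/2 = 6.5 Hz.
C is above B, so f_C = 202.9 + 6.5 = 209.4 Hz.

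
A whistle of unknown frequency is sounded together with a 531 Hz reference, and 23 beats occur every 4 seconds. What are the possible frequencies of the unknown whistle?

525.25 Hz or 536.75 Hz

Beat frequency = 23/4 = 5.75 Hz.
|f − 531| = 5.75, so f = 531 ± 5.75.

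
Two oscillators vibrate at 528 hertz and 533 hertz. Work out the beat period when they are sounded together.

0.200 s

f_beat = |528 − 533| = 5 Hz.
Beat period T = 1 / f_beat = 1 / 5 s.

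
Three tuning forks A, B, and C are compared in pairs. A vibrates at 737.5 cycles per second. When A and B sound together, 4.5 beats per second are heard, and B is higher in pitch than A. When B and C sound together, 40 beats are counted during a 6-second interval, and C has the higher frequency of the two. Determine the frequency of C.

B is above A, so f_B = 737.5 + 4.5 = 742 Hz.
B–C: Beat frequency = 40/6 = 6.6667 Hz.
C is above B, so f_C = 742 + 6.6667 = 748.6667 Hz.

748.6667 Hz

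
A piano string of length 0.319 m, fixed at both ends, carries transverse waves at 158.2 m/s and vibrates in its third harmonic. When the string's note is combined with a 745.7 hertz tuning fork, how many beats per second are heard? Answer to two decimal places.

For a string fixed at both ends, f_n = n·v/(2L) = 3·158.2/(2·0.319) = 743.8871 Hz.
f_beat = |743.8871 − 745.7| = 1.81 Hz.

1.81 Hz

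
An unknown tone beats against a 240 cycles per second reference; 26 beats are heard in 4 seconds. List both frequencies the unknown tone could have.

Beat frequency = 26/4 = 6.5 Hz.
|f − 240| = 6.5, so f = 240 ± 6.5.

233.5 Hz or 246.5 Hz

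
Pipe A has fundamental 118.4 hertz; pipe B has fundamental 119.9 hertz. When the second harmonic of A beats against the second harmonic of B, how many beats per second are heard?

3.0 Hz

Second harmonic of the first: 2·118.4 = 236.8 Hz.
Second harmonic of the second: 2·119.9 = 239.8 Hz.
f_beat = |236.8 − 239.8| = 3.0 Hz.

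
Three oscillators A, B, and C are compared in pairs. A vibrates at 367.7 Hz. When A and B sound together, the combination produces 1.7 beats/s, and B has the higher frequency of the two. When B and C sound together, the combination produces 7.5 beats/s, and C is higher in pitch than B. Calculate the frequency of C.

B is above A, so f_B = 367.7 + 1.7 = 369.4 Hz.
C is above B, so f_C = 369.4 + 7.5 = 376.9 Hz.

376.9 Hz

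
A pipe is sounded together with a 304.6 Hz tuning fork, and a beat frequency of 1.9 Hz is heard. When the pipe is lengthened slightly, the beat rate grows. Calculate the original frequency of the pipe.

302.7 Hz

|f − 304.6| = 1.9, so the pipe was at either 302.7 Hz or 306.5 Hz.
A longer pipe has a lower fundamental; the adjustment lowers the pipe's frequency.
The beat rate rose, so the adjustment moved the pipe further from 304.6 Hz — it was already below the reference.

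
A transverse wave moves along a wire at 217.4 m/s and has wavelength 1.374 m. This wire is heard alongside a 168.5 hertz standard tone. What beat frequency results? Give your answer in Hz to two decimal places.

10.28 Hz

Source frequency f = v/λ = 217.4/1.374 = 158.2242 Hz.
f_beat = |158.2242 − 168.5| = 10.28 Hz.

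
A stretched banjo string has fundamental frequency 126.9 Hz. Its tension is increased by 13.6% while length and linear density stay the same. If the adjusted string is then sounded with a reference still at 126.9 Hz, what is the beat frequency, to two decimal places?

8.35 Hz

For a string, f ∝ √T, so the new frequency is 126.9·√1.136 = 135.2542 Hz.
f_beat = |135.2542 − 126.9| = 8.35 Hz.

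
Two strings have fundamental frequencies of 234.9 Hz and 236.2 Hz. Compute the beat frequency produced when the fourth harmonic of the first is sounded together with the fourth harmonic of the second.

Fourth harmonic of the first: 4·234.9 = 939.6 Hz.
Fourth harmonic of the second: 4·236.2 = 944.8 Hz.
f_beat = |939.6 − 944.8| = 5.2 Hz.

5.2 Hz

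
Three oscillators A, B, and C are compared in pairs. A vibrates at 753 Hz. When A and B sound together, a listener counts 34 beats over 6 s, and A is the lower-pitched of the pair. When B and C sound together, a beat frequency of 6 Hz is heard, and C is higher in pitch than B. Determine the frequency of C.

A–B: Beat frequency = 34/6 = 5.6667 Hz.
B is above A, so f_B = 753 + 5.6667 = 758.6667 Hz.
C is above B, so f_C = 758.6667 + 6 = 764.6667 Hz.

764.6667 Hz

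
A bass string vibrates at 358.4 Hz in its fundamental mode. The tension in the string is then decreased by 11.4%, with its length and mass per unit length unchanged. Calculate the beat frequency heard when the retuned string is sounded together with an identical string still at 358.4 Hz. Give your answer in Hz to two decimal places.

For a string, f ∝ √T, so the new frequency is 358.4·√0.886 = 337.3532 Hz.
f_beat = |337.3532 − 358.4| = 21.05 Hz.

21.05 Hz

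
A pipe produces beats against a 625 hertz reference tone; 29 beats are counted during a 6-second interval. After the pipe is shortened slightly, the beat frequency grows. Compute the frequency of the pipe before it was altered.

Beat frequency = 29/6 = 4.8333 Hz.
|f − 625| = 4.8333, so the pipe was at either 620.1667 Hz or 629.8333 Hz.
A shorter pipe has a higher fundamental; the adjustment raises the pipe's frequency.
The beat rate rose, so the adjustment moved the pipe further from 625 Hz — it was already above the reference.

629.8333 Hz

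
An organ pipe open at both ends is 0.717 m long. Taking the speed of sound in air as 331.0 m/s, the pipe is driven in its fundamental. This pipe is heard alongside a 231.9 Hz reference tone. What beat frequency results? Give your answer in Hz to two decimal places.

Open pipe: f_n = n·v/(2L) = 1·331.0/(2·0.717) = 230.8229 Hz.
f_beat = |230.8229 − 231.9| = 1.08 Hz.

1.08 Hz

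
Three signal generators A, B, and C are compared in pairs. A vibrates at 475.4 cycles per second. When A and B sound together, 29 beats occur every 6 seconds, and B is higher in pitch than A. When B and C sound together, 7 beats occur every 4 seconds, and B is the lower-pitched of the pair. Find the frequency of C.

481.9833 Hz

A–B: Beat frequency = 29/6 = 4.8333 Hz.
B is above A, so f_B = 475.4 + 4.8333 = 480.2333 Hz.
B–C: Beat frequency = 7/4 = 1.75 Hz.
C is above B, so f_C = 480.2333 + 1.75 = 481.9833 Hz.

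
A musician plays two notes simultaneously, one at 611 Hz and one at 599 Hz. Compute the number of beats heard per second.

12 Hz

Beats arise from superposition of two nearby frequencies; the beat rate is |f₁ − f₂|.
|611 − 599| = 12 Hz.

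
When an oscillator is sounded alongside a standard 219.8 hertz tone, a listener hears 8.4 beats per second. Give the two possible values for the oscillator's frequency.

211.4 Hz or 228.2 Hz

|f − 219.8| = 8.4, so f = 219.8 ± 8.4.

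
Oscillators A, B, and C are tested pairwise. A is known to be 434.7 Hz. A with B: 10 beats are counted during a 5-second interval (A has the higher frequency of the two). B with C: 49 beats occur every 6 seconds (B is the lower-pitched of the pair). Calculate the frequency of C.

A–B: Beat frequency = 10/5 = 2 Hz.
B is below A, so f_B = 434.7 − 2 = 432.7 Hz.
B–C: Beat frequency = 49/6 = 8.1667 Hz.
C is above B, so f_C = 432.7 + 8.1667 = 440.8667 Hz.

440.8667 Hz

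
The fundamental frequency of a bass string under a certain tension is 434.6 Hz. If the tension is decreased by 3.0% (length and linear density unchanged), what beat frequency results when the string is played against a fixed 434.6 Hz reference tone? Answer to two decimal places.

For a string, f ∝ √T, so the new frequency is 434.6·√0.970 = 428.0314 Hz.
f_beat = |428.0314 − 434.6| = 6.57 Hz.

6.57 Hz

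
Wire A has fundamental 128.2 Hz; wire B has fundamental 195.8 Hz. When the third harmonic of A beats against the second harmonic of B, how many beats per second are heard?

Third harmonic of the first: 3·128.2 = 384.6 Hz.
Second harmonic of the second: 2·195.8 = 391.6 Hz.
f_beat = |384.6 − 391.6| = 7.0 Hz.

7.0 Hz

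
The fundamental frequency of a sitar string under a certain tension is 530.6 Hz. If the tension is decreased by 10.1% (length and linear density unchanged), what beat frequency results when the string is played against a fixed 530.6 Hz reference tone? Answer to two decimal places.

27.51 Hz

For a string, f ∝ √T, so the new frequency is 530.6·√0.899 = 503.0916 Hz.
f_beat = |503.0916 − 530.6| = 27.51 Hz.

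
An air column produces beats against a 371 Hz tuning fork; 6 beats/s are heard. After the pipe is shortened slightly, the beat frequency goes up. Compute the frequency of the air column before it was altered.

|f − 371| = 6, so the air column was at either 365 Hz or 377 Hz.
A shorter pipe has a higher fundamental; the adjustment raises the air column's frequency.
The beat rate rose, so the adjustment moved the air column further from 371 Hz — it was already above the reference.

377 Hz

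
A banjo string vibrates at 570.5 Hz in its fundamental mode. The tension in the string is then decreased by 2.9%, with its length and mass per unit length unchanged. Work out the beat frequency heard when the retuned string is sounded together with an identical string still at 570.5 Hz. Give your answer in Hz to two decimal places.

For a string, f ∝ √T, so the new frequency is 570.5·√0.971 = 562.1669 Hz.
f_beat = |562.1669 − 570.5| = 8.33 Hz.

8.33 Hz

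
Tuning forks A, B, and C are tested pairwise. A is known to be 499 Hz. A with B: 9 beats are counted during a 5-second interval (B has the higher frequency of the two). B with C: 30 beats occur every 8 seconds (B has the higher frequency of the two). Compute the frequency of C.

A–B: Beat frequency = 9/5 = 1.8 Hz.
B is above A, so f_B = 499 + 1.8 = 500.8 Hz.
B–C: Beat frequency = 30/8 = 3.75 Hz.
C is below B, so f_C = 500.8 − 3.75 = 497.05 Hz.

497.05 Hz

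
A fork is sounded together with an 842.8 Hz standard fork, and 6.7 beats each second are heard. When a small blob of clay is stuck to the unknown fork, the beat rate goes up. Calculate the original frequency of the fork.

|f − 842.8| = 6.7, so the fork was at either 836.1 Hz or 849.5 Hz.
Adding mass to a fork lowers its frequency; the adjustment lowers the fork's frequency.
The beat rate rose, so the adjustment moved the fork further from 842.8 Hz — it was already below the reference.

836.1 Hz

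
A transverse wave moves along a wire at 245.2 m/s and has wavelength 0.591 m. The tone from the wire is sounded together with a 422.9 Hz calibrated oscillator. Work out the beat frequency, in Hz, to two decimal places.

Source frequency f = v/λ = 245.2/0.591 = 414.8900 Hz.
f_beat = |414.8900 − 422.9| = 8.01 Hz.

8.01 Hz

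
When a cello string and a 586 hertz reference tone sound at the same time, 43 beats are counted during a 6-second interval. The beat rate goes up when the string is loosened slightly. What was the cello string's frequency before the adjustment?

578.8333 Hz

Beat frequency = 43/6 = 7.1667 Hz.
|f − 586| = 7.1667, so the cello string was at either 578.8333 Hz or 593.1667 Hz.
Reducing tension lowers a string's frequency; the adjustment lowers the cello string's frequency.
The beat rate rose, so the adjustment moved the cello string further from 586 Hz — it was already below the reference.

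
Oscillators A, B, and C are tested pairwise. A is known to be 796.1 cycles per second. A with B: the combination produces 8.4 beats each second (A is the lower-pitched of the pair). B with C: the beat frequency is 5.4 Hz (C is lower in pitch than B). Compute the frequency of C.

799.1 Hz

B is above A, so f_B = 796.1 + 8.4 = 804.5 Hz.
C is below B, so f_C = 804.5 − 5.4 = 799.1 Hz.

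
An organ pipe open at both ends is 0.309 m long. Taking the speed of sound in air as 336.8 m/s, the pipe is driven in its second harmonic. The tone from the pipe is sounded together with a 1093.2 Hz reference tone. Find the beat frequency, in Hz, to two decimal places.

Open pipe: f_n = n·v/(2L) = 2·336.8/(2·0.309) = 1089.9676 Hz.
f_beat = |1089.9676 − 1093.2| = 3.23 Hz.

3.23 Hz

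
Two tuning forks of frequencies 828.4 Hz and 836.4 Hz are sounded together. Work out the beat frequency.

8 Hz

f_beat = |f₁ − f₂|.
|828.4 − 836.4| = 8 Hz.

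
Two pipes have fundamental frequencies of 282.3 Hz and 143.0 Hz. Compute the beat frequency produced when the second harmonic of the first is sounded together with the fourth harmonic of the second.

Second harmonic of the first: 2·282.3 = 564.6 Hz.
Fourth harmonic of the second: 4·143.0 = 572.0 Hz.
f_beat = |564.6 − 572.0| = 7.4 Hz.

7.4 Hz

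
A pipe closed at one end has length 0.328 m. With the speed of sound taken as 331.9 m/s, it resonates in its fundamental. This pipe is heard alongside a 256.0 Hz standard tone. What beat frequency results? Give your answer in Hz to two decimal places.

Closed pipe (odd harmonics): f_n = n·v/(4L) = 1·331.9/(4·0.328) = 252.9726 Hz.
f_beat = |252.9726 − 256.0| = 3.03 Hz.

3.03 Hz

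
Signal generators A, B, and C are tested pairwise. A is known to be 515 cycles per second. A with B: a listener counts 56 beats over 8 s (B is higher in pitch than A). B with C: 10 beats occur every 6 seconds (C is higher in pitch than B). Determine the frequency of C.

523.6667 Hz

A–B: Beat frequency = 56/8 = 7 Hz.
B is above A, so f_B = 515 + 7 = 522 Hz.
B–C: Beat frequency = 10/6 = 1.6667 Hz.
C is above B, so f_C = 522 + 1.6667 = 523.6667 Hz.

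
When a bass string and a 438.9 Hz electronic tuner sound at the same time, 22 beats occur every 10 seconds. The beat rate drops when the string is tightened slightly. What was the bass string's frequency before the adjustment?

436.7 Hz

Beat frequency = 22/10 = 2.2 Hz.
|f − 438.9| = 2.2, so the bass string was at either 436.7 Hz or 441.1 Hz.
Increasing tension raises a string's frequency; the adjustment raises the bass string's frequency.
The beat rate fell, so the adjustment moved the bass string toward 438.9 Hz — it must have started below the reference.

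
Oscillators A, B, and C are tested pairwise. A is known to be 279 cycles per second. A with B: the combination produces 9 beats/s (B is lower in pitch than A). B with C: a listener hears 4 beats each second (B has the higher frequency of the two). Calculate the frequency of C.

B is below A, so f_B = 279 − 9 = 270 Hz.
C is below B, so f_C = 270 − 4 = 266 Hz.

266 Hz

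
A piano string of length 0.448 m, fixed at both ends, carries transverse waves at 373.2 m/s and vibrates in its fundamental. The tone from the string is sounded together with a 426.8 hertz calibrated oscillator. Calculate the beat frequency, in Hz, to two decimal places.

For a string fixed at both ends, f_n = n·v/(2L) = 1·373.2/(2·0.448) = 416.5179 Hz.
f_beat = |416.5179 − 426.8| = 10.28 Hz.

10.28 Hz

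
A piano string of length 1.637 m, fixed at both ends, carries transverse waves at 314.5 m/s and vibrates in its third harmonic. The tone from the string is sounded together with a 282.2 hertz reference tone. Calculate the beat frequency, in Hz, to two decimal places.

For a string fixed at both ends, f_n = n·v/(2L) = 3·314.5/(2·1.637) = 288.1796 Hz.
f_beat = |288.1796 − 282.2| = 5.98 Hz.

5.98 Hz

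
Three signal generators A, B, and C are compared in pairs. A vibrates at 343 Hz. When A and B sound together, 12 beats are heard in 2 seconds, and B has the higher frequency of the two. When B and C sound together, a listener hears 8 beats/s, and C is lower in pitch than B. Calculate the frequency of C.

A–B: Beat frequency = 12/2 = 6 Hz.
B is above A, so f_B = 343 + 6 = 349 Hz.
C is below B, so f_C = 349 − 8 = 341 Hz.

341 Hz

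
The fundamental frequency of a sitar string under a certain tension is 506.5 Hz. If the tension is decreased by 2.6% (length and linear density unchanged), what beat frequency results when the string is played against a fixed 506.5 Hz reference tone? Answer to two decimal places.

For a string, f ∝ √T, so the new frequency is 506.5·√0.974 = 499.8721 Hz.
f_beat = |499.8721 − 506.5| = 6.63 Hz.

6.63 Hz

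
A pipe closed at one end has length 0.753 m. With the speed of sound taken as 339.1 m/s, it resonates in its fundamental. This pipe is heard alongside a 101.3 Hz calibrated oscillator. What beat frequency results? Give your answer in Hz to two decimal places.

11.28 Hz

Closed pipe (odd harmonics): f_n = n·v/(4L) = 1·339.1/(4·0.753) = 112.5830 Hz.
f_beat = |112.5830 − 101.3| = 11.28 Hz.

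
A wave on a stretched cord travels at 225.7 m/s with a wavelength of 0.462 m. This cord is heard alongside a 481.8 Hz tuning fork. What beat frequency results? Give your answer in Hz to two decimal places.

6.73 Hz

Source frequency f = v/λ = 225.7/0.462 = 488.5281 Hz.
f_beat = |488.5281 − 481.8| = 6.73 Hz.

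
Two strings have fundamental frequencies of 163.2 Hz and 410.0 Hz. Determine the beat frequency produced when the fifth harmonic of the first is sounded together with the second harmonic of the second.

4.0 Hz

Fifth harmonic of the first: 5·163.2 = 816.0 Hz.
Second harmonic of the second: 2·410.0 = 820.0 Hz.
f_beat = |816.0 − 820.0| = 4.0 Hz.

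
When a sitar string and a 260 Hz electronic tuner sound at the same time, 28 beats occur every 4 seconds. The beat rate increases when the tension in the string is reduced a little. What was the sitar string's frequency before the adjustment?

253 Hz

Beat frequency = 28/4 = 7 Hz.
|f − 260| = 7, so the sitar string was at either 253 Hz or 267 Hz.
Lower tension means lower frequency; the adjustment lowers the sitar string's frequency.
The beat rate rose, so the adjustment moved the sitar string further from 260 Hz — it was already below the reference.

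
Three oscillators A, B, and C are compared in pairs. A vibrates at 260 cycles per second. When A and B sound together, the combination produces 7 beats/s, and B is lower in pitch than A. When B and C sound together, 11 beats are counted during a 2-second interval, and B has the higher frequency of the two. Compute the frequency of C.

247.5 Hz

B is below A, so f_B = 260 − 7 = 253 Hz.
B–C: Beat frequency = 11/2 = 5.5 Hz.
C is below B, so f_C = 253 − 5.5 = 247.5 Hz.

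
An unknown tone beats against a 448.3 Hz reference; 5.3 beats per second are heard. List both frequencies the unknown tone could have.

|f − 448.3| = 5.3, so f = 448.3 ± 5.3.

443 Hz or 453.6 Hz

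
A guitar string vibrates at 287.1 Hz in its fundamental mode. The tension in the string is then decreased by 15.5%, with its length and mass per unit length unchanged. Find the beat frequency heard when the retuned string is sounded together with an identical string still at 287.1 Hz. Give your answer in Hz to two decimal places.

For a string, f ∝ √T, so the new frequency is 287.1·√0.845 = 263.9135 Hz.
f_beat = |263.9135 − 287.1| = 23.19 Hz.

23.19 Hz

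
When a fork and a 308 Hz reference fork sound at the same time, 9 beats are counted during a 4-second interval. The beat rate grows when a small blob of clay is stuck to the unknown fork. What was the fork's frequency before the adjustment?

Beat frequency = 9/4 = 2.25 Hz.
|f − 308| = 2.25, so the fork was at either 305.75 Hz or 310.25 Hz.
Adding mass to a fork lowers its frequency; the adjustment lowers the fork's frequency.
The beat rate rose, so the adjustment moved the fork further from 308 Hz — it was already below the reference.

305.75 Hz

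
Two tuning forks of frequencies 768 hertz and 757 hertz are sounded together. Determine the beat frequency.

11 Hz

Beats arise from superposition of two nearby frequencies; the beat rate is |f₁ − f₂|.
|768 − 757| = 11 Hz.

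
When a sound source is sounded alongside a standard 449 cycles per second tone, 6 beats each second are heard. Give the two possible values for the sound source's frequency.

|f − 449| = 6, so f = 449 ± 6.

443 Hz or 455 Hz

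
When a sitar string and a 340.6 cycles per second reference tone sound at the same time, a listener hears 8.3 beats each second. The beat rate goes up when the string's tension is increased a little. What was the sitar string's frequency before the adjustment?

|f − 340.6| = 8.3, so the sitar string was at either 332.3 Hz or 348.9 Hz.
Higher tension means higher frequency; the adjustment raises the sitar string's frequency.
The beat rate rose, so the adjustment moved the sitar string further from 340.6 Hz — it was already above the reference.

348.9 Hz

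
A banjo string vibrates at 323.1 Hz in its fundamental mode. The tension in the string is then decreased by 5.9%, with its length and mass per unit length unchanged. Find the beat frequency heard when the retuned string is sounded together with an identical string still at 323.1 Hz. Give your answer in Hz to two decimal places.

For a string, f ∝ √T, so the new frequency is 323.1·√0.941 = 313.4237 Hz.
f_beat = |313.4237 − 323.1| = 9.68 Hz.

9.68 Hz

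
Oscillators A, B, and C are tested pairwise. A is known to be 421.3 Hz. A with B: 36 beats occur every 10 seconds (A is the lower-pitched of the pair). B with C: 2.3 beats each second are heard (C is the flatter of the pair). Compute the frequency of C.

422.6 Hz

A–B: Beat frequency = 36/10 = 3.6 Hz.
B is above A, so f_B = 421.3 + 3.6 = 424.9 Hz.
C is below B, so f_C = 424.9 − 2.3 = 422.6 Hz.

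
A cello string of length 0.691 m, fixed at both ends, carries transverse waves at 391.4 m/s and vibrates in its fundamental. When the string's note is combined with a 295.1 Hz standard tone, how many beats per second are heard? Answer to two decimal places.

11.89 Hz

For a string fixed at both ends, f_n = n·v/(2L) = 1·391.4/(2·0.691) = 283.2127 Hz.
f_beat = |283.2127 − 295.1| = 11.89 Hz.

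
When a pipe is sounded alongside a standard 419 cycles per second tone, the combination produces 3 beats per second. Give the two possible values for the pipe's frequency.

|f − 419| = 3, so f = 419 ± 3.

416 Hz or 422 Hz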